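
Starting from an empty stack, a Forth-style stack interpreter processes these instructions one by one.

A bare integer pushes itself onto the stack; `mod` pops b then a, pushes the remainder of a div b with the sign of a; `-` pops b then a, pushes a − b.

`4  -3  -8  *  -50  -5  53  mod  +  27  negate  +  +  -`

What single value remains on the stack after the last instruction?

62

4      -> [4]
-3     -> [4, -3]
-8     -> [4, -3, -8]
*      -> [4, 24]
-50    -> [4, 24, -50]
-5     -> [4, 24, -50, -5]
53     -> [4, 24, -50, -5, 53]
mod    -> [4, 24, -50, -5]
+      -> [4, 24, -55]
27     -> [4, 24, -55, 27]
negate -> [4, 24, -55, -27]
+      -> [4, 24, -82]
+      -> [4, -58]
-      -> [62]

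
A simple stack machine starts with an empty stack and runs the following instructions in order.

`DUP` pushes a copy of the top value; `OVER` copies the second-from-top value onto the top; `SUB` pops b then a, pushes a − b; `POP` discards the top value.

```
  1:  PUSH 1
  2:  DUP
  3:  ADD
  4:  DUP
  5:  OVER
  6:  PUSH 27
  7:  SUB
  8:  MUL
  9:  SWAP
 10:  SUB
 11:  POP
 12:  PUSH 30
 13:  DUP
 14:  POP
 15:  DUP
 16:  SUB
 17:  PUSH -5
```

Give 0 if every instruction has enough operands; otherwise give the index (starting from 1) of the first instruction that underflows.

0

PUSH 1  → 1
DUP     → 1 1
ADD     → 2
DUP     → 2 2
OVER    → 2 2 2
PUSH 27 → 2 2 2 27
SUB     → 2 2 -25
MUL     → 2 -50
SWAP    → -50 2
SUB     → -52
POP     → (empty)
PUSH 30 → 30
DUP     → 30 30
POP     → 30
DUP     → 30 30
SUB     → 0
PUSH -5 → 0 -5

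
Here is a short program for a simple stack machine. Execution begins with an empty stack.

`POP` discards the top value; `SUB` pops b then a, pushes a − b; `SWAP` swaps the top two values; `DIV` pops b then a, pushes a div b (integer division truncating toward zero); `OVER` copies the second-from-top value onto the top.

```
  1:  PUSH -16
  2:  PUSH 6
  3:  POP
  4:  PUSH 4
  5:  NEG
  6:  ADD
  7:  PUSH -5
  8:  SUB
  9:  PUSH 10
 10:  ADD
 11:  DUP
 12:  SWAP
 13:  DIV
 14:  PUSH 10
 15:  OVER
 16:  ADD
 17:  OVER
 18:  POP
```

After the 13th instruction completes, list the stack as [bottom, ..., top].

PUSH -16 -> -16
PUSH 6   -> -16 6
POP      -> -16
PUSH 4   -> -16 4
NEG      -> -16 -4
ADD      -> -20
PUSH -5  -> -20 -5
SUB      -> -15
PUSH 10  -> -15 10
ADD      -> -5
DUP      -> -5 -5
SWAP     -> -5 -5
DIV      -> 1

[1]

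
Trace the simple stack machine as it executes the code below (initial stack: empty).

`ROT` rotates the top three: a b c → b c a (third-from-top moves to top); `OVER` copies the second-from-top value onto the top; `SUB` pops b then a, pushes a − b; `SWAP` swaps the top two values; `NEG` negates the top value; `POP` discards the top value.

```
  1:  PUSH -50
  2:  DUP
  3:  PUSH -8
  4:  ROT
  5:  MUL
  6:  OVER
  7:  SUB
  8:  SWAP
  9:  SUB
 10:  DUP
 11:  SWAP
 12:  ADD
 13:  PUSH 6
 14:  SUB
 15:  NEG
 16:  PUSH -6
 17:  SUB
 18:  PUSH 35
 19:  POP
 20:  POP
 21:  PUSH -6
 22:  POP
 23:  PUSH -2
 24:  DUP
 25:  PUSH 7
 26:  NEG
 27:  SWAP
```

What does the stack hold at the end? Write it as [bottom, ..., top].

[-2, -7, -2]

PUSH -50  [-50]
DUP       [-50, -50]
PUSH -8   [-50, -50, -8]
ROT       [-50, -8, -50]
MUL       [-50, 400]
OVER      [-50, 400, -50]
SUB       [-50, 450]
SWAP      [450, -50]
SUB       [500]
DUP       [500, 500]
SWAP      [500, 500]
ADD       [1000]
PUSH 6    [1000, 6]
SUB       [994]
NEG       [-994]
PUSH -6   [-994, -6]
SUB       [-988]
PUSH 35   [-988, 35]
POP       [-988]
POP       []
PUSH -6   [-6]
POP       []
PUSH -2   [-2]
DUP       [-2, -2]
PUSH 7    [-2, -2, 7]
NEG       [-2, -2, -7]
SWAP      [-2, -7, -2]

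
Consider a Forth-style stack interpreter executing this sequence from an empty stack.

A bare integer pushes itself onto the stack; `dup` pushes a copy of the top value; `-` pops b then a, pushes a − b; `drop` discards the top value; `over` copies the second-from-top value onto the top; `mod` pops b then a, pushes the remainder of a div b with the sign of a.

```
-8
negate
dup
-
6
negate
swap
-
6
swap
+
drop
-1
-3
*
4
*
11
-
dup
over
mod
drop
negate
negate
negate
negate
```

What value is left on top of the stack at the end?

1

-8     -> -8
negate -> 8
dup    -> 8 8
-      -> 0
6      -> 0 6
negate -> 0 -6
swap   -> -6 0
-      -> -6
6      -> -6 6
swap   -> 6 -6
+      -> 0
drop   -> (empty)
-1     -> -1
-3     -> -1 -3
*      -> 3
4      -> 3 4
*      -> 12
11     -> 12 11
-      -> 1
dup    -> 1 1
over   -> 1 1 1
mod    -> 1 0
drop   -> 1
negate -> -1
negate -> 1
negate -> -1
negate -> 1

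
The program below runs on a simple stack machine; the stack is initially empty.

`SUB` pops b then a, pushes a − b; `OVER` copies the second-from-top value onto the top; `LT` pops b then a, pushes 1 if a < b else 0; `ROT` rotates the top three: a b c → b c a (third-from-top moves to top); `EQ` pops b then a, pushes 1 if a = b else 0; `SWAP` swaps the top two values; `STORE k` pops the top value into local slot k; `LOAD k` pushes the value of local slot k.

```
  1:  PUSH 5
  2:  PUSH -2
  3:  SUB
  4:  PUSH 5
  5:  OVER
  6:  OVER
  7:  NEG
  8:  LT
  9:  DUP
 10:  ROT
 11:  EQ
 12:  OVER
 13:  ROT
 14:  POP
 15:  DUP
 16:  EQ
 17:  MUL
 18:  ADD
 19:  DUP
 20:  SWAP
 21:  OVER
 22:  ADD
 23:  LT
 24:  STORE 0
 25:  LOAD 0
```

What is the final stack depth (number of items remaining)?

1

PUSH 5  → [5]
PUSH -2 → [5, -2]
SUB     → [7]
PUSH 5  → [7, 5]
OVER    → [7, 5, 7]
OVER    → [7, 5, 7, 5]
NEG     → [7, 5, 7, -5]
LT      → [7, 5, 0]
DUP     → [7, 5, 0, 0]
ROT     → [7, 0, 0, 5]
EQ      → [7, 0, 0]
OVER    → [7, 0, 0, 0]
ROT     → [7, 0, 0, 0]
POP     → [7, 0, 0]
DUP     → [7, 0, 0, 0]
EQ      → [7, 0, 1]
MUL     → [7, 0]
ADD     → [7]
DUP     → [7, 7]
SWAP    → [7, 7]
OVER    → [7, 7, 7]
ADD     → [7, 14]
LT      → [1]
STORE 0 → []
LOAD 0  → [1]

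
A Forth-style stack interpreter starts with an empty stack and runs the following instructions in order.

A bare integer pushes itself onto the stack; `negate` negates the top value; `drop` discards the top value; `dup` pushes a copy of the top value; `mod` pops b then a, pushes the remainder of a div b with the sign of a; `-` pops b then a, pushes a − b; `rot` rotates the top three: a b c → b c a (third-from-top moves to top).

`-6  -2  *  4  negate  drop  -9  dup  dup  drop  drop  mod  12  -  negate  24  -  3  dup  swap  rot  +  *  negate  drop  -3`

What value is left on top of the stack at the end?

-6     -> [-6]
-2     -> [-6, -2]
*      -> [12]
4      -> [12, 4]
negate -> [12, -4]
drop   -> [12]
-9     -> [12, -9]
dup    -> [12, -9, -9]
dup    -> [12, -9, -9, -9]
drop   -> [12, -9, -9]
drop   -> [12, -9]
mod    -> [3]
12     -> [3, 12]
-      -> [-9]
negate -> [9]
24     -> [9, 24]
-      -> [-15]
3      -> [-15, 3]
dup    -> [-15, 3, 3]
swap   -> [-15, 3, 3]
rot    -> [3, 3, -15]
+      -> [3, -12]
*      -> [-36]
negate -> [36]
drop   -> []
-3     -> [-3]

-3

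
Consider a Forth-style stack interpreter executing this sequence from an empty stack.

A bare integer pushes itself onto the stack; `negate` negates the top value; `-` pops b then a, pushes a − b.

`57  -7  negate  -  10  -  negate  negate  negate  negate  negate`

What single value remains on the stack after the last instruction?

57     : 57
-7     : 57 -7
negate : 57 7
-      : 50
10     : 50 10
-      : 40
negate : -40
negate : 40
negate : -40
negate : 40
negate : -40

-40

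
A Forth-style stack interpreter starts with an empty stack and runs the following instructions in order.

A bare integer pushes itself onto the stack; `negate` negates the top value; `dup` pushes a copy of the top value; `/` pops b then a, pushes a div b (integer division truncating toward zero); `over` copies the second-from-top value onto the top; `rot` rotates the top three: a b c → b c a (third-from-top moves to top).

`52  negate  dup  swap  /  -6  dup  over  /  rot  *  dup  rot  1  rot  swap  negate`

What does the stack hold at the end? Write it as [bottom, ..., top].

[1, -6, 1, -1]

52     → [52]
negate → [-52]
dup    → [-52, -52]
swap   → [-52, -52]
/      → [1]
-6     → [1, -6]
dup    → [1, -6, -6]
over   → [1, -6, -6, -6]
/      → [1, -6, 1]
rot    → [-6, 1, 1]
*      → [-6, 1]
dup    → [-6, 1, 1]
rot    → [1, 1, -6]
1      → [1, 1, -6, 1]
rot    → [1, -6, 1, 1]
swap   → [1, -6, 1, 1]
negate → [1, -6, 1, -1]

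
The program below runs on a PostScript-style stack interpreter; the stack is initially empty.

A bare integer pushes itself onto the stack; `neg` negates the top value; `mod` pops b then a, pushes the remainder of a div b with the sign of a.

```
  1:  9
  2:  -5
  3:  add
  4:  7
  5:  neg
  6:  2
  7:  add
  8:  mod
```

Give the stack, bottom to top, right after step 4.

9   -> [9]
-5  -> [9, -5]
add -> [4]
7   -> [4, 7]

[4, 7]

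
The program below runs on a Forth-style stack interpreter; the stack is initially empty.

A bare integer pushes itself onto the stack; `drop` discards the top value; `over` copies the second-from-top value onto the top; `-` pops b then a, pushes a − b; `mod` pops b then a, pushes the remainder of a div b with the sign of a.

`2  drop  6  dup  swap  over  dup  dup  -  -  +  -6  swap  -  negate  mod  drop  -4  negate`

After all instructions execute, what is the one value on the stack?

2      -> 2
drop   -> (empty)
6      -> 6
dup    -> 6 6
swap   -> 6 6
over   -> 6 6 6
dup    -> 6 6 6 6
dup    -> 6 6 6 6 6
-      -> 6 6 6 0
-      -> 6 6 6
+      -> 6 12
-6     -> 6 12 -6
swap   -> 6 -6 12
-      -> 6 -18
negate -> 6 18
mod    -> 6
drop   -> (empty)
-4     -> -4
negate -> 4

4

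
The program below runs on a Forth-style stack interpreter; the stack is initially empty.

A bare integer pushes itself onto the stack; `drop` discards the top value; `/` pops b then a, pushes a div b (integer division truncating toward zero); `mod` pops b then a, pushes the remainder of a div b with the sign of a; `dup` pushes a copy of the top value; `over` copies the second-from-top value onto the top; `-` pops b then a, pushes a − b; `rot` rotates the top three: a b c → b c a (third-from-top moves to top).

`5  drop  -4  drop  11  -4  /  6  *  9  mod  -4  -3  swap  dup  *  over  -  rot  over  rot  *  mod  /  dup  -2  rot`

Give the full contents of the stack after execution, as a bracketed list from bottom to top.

[1, -2, 1]

5    -> [5]
drop -> []
-4   -> [-4]
drop -> []
11   -> [11]
-4   -> [11, -4]
/    -> [-2]
6    -> [-2, 6]
*    -> [-12]
9    -> [-12, 9]
mod  -> [-3]
-4   -> [-3, -4]
-3   -> [-3, -4, -3]
swap -> [-3, -3, -4]
dup  -> [-3, -3, -4, -4]
*    -> [-3, -3, 16]
over -> [-3, -3, 16, -3]
-    -> [-3, -3, 19]
rot  -> [-3, 19, -3]
over -> [-3, 19, -3, 19]
rot  -> [-3, -3, 19, 19]
*    -> [-3, -3, 361]
mod  -> [-3, -3]
/    -> [1]
dup  -> [1, 1]
-2   -> [1, 1, -2]
rot  -> [1, -2, 1]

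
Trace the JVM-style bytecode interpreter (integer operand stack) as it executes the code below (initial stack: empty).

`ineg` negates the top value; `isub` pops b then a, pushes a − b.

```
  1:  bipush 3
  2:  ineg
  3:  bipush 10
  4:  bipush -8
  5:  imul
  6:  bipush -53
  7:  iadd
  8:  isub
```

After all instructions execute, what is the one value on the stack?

bipush 3   : 3
ineg       : -3
bipush 10  : -3 10
bipush -8  : -3 10 -8
imul       : -3 -80
bipush -53 : -3 -80 -53
iadd       : -3 -133
isub       : 130

130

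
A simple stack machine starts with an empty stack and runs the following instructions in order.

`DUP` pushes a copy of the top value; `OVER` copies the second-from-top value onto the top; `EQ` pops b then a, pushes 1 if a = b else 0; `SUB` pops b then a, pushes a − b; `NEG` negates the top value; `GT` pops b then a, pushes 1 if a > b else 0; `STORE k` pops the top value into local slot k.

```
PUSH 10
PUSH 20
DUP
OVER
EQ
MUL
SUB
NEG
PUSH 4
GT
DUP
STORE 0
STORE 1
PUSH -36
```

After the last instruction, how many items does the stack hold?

1

PUSH 10  : 10
PUSH 20  : 10 20
DUP      : 10 20 20
OVER     : 10 20 20 20
EQ       : 10 20 1
MUL      : 10 20
SUB      : -10
NEG      : 10
PUSH 4   : 10 4
GT       : 1
DUP      : 1 1
STORE 0  : 1
STORE 1  : (empty)
PUSH -36 : -36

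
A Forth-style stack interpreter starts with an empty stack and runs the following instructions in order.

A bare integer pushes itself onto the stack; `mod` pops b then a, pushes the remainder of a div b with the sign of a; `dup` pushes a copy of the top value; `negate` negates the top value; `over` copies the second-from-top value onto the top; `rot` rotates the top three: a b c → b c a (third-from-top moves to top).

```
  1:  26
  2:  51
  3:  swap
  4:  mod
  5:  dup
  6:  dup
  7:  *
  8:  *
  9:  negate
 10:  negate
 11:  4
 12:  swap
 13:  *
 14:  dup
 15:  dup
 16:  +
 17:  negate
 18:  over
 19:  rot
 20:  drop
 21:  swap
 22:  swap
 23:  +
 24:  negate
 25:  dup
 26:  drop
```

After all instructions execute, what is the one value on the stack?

26     -> [26]
51     -> [26, 51]
swap   -> [51, 26]
mod    -> [25]
dup    -> [25, 25]
dup    -> [25, 25, 25]
*      -> [25, 625]
*      -> [15625]
negate -> [-15625]
negate -> [15625]
4      -> [15625, 4]
swap   -> [4, 15625]
*      -> [62500]
dup    -> [62500, 62500]
dup    -> [62500, 62500, 62500]
+      -> [62500, 125000]
negate -> [62500, -125000]
over   -> [62500, -125000, 62500]
rot    -> [-125000, 62500, 62500]
drop   -> [-125000, 62500]
swap   -> [62500, -125000]
swap   -> [-125000, 62500]
+      -> [-62500]
negate -> [62500]
dup    -> [62500, 62500]
drop   -> [62500]

62500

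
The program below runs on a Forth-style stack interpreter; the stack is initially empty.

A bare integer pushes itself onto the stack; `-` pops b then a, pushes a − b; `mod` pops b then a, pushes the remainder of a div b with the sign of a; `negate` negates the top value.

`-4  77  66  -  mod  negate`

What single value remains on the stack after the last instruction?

4

-4     → [-4]
77     → [-4, 77]
66     → [-4, 77, 66]
-      → [-4, 11]
mod    → [-4]
negate → [4]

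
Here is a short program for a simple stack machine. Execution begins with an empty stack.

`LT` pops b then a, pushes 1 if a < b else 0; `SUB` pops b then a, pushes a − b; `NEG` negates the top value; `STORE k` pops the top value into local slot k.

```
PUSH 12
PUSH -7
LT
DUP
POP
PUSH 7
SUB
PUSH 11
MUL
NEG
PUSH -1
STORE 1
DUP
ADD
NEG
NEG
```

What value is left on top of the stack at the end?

154

PUSH 12  [12]
PUSH -7  [12, -7]
LT       [0]
DUP      [0, 0]
POP      [0]
PUSH 7   [0, 7]
SUB      [-7]
PUSH 11  [-7, 11]
MUL      [-77]
NEG      [77]
PUSH -1  [77, -1]
STORE 1  [77]
DUP      [77, 77]
ADD      [154]
NEG      [-154]
NEG      [154]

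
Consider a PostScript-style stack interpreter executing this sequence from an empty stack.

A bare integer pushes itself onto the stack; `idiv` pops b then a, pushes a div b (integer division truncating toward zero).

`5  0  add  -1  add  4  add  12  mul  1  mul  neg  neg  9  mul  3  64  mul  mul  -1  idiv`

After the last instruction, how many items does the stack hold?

5    -> [5]
0    -> [5, 0]
add  -> [5]
-1   -> [5, -1]
add  -> [4]
4    -> [4, 4]
add  -> [8]
12   -> [8, 12]
mul  -> [96]
1    -> [96, 1]
mul  -> [96]
neg  -> [-96]
neg  -> [96]
9    -> [96, 9]
mul  -> [864]
3    -> [864, 3]
64   -> [864, 3, 64]
mul  -> [864, 192]
mul  -> [165888]
-1   -> [165888, -1]
idiv -> [-165888]

1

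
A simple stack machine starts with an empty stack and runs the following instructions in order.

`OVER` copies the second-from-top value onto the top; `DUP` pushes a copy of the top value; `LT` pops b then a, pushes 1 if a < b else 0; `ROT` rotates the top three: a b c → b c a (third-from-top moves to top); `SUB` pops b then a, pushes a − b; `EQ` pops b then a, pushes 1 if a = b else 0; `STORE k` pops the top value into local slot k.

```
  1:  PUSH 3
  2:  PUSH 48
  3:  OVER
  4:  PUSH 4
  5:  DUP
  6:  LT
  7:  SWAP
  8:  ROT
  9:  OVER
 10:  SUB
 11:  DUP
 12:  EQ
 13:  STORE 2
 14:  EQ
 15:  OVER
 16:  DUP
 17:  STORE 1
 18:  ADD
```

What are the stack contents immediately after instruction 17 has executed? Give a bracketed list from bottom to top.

[3, 0, 3]

PUSH 3   [3]
PUSH 48  [3, 48]
OVER     [3, 48, 3]
PUSH 4   [3, 48, 3, 4]
DUP      [3, 48, 3, 4, 4]
LT       [3, 48, 3, 0]
SWAP     [3, 48, 0, 3]
ROT      [3, 0, 3, 48]
OVER     [3, 0, 3, 48, 3]
SUB      [3, 0, 3, 45]
DUP      [3, 0, 3, 45, 45]
EQ       [3, 0, 3, 1]
STORE 2  [3, 0, 3]
EQ       [3, 0]
OVER     [3, 0, 3]
DUP      [3, 0, 3, 3]
STORE 1  [3, 0, 3]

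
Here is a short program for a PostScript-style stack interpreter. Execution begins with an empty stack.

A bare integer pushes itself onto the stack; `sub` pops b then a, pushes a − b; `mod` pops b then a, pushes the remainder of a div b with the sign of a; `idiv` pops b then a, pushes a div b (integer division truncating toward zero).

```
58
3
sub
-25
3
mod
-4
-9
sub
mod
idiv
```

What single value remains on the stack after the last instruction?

58   → [58]
3    → [58, 3]
sub  → [55]
-25  → [55, -25]
3    → [55, -25, 3]
mod  → [55, -1]
-4   → [55, -1, -4]
-9   → [55, -1, -4, -9]
sub  → [55, -1, 5]
mod  → [55, -1]
idiv → [-55]

-55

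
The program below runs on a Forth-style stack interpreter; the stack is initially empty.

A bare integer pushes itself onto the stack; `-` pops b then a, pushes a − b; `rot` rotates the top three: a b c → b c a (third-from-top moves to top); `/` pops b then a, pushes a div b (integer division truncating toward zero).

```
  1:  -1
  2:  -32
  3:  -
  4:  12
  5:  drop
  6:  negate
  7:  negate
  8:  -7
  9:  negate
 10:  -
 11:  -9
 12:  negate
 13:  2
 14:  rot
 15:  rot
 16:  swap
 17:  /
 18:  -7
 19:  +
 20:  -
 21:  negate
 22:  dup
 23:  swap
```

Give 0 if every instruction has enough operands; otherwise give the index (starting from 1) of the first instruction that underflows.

-1     : [-1]
-32    : [-1, -32]
-      : [31]
12     : [31, 12]
drop   : [31]
negate : [-31]
negate : [31]
-7     : [31, -7]
negate : [31, 7]
-      : [24]
-9     : [24, -9]
negate : [24, 9]
2      : [24, 9, 2]
rot    : [9, 2, 24]
rot    : [2, 24, 9]
swap   : [2, 9, 24]
/      : [2, 0]
-7     : [2, 0, -7]
+      : [2, -7]
-      : [9]
negate : [-9]
dup    : [-9, -9]
swap   : [-9, -9]

0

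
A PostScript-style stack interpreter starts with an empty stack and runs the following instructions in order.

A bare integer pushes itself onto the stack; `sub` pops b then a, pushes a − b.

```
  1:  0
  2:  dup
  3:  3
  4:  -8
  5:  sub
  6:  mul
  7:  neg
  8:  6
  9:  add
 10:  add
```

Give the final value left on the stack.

0    0
dup  0 0
3    0 0 3
-8   0 0 3 -8
sub  0 0 11
mul  0 0
neg  0 0
6    0 0 6
add  0 6
add  6

6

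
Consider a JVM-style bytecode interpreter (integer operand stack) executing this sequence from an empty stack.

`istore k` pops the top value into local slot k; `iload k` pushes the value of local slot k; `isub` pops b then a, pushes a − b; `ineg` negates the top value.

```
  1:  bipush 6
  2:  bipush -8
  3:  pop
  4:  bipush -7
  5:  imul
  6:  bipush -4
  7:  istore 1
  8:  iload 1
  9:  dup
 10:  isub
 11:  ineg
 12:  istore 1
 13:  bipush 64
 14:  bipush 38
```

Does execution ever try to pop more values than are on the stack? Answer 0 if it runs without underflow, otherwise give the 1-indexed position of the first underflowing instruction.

0

bipush 6   6
bipush -8  6 -8
pop        6
bipush -7  6 -7
imul       -42
bipush -4  -42 -4
istore 1   -42
iload 1    -42 -4
dup        -42 -4 -4
isub       -42 0
ineg       -42 0
istore 1   -42
bipush 64  -42 64
bipush 38  -42 64 38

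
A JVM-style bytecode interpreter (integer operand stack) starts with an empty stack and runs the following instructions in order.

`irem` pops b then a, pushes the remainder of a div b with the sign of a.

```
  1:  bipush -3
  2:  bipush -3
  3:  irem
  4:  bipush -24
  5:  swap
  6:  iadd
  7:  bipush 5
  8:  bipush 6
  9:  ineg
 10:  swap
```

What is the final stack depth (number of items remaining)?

3

bipush -3  -> -3
bipush -3  -> -3 -3
irem       -> 0
bipush -24 -> 0 -24
swap       -> -24 0
iadd       -> -24
bipush 5   -> -24 5
bipush 6   -> -24 5 6
ineg       -> -24 5 -6
swap       -> -24 -6 5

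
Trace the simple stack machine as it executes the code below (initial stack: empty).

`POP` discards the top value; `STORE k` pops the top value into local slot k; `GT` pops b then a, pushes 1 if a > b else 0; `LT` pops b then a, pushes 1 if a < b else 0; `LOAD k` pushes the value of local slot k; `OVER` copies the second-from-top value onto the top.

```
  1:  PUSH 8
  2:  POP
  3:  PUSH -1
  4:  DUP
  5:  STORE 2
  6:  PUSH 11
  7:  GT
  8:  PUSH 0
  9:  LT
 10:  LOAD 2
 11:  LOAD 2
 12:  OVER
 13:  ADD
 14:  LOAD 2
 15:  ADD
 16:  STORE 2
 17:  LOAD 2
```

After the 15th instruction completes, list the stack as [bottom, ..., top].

[0, -1, -3]

PUSH 8  : [8]
POP     : []
PUSH -1 : [-1]
DUP     : [-1, -1]
STORE 2 : [-1]
PUSH 11 : [-1, 11]
GT      : [0]
PUSH 0  : [0, 0]
LT      : [0]
LOAD 2  : [0, -1]
LOAD 2  : [0, -1, -1]
OVER    : [0, -1, -1, -1]
ADD     : [0, -1, -2]
LOAD 2  : [0, -1, -2, -1]
ADD     : [0, -1, -3]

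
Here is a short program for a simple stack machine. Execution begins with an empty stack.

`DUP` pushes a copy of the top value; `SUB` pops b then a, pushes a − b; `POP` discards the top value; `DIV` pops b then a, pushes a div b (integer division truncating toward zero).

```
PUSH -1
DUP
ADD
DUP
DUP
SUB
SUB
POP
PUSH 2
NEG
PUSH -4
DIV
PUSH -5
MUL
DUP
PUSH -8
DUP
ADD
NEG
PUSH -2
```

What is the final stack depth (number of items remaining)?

PUSH -1 → -1
DUP     → -1 -1
ADD     → -2
DUP     → -2 -2
DUP     → -2 -2 -2
SUB     → -2 0
SUB     → -2
POP     → (empty)
PUSH 2  → 2
NEG     → -2
PUSH -4 → -2 -4
DIV     → 0
PUSH -5 → 0 -5
MUL     → 0
DUP     → 0 0
PUSH -8 → 0 0 -8
DUP     → 0 0 -8 -8
ADD     → 0 0 -16
NEG     → 0 0 16
PUSH -2 → 0 0 16 -2

4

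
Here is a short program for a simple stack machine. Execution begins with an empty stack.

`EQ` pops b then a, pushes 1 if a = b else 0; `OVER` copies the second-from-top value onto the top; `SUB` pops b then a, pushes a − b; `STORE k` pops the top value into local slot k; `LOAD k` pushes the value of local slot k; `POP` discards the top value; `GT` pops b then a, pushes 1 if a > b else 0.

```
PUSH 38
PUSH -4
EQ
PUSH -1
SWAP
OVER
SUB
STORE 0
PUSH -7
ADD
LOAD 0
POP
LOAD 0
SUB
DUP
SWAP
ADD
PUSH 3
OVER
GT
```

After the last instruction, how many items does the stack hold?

PUSH 38  [38]
PUSH -4  [38, -4]
EQ       [0]
PUSH -1  [0, -1]
SWAP     [-1, 0]
OVER     [-1, 0, -1]
SUB      [-1, 1]
STORE 0  [-1]
PUSH -7  [-1, -7]
ADD      [-8]
LOAD 0   [-8, 1]
POP      [-8]
LOAD 0   [-8, 1]
SUB      [-9]
DUP      [-9, -9]
SWAP     [-9, -9]
ADD      [-18]
PUSH 3   [-18, 3]
OVER     [-18, 3, -18]
GT       [-18, 1]

2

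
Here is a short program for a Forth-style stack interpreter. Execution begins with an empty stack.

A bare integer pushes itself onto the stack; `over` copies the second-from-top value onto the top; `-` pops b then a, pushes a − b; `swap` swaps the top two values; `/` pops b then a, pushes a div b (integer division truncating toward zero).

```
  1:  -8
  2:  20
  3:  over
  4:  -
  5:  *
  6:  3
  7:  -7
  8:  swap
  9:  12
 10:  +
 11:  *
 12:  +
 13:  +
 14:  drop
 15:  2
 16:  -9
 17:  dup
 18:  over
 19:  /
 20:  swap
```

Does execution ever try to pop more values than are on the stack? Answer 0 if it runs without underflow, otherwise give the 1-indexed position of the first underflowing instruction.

13

-8   -> -8
20   -> -8 20
over -> -8 20 -8
-    -> -8 28
*    -> -224
3    -> -224 3
-7   -> -224 3 -7
swap -> -224 -7 3
12   -> -224 -7 3 12
+    -> -224 -7 15
*    -> -224 -105
+    -> -329
+  — needs 2 operands, stack has 1 → underflow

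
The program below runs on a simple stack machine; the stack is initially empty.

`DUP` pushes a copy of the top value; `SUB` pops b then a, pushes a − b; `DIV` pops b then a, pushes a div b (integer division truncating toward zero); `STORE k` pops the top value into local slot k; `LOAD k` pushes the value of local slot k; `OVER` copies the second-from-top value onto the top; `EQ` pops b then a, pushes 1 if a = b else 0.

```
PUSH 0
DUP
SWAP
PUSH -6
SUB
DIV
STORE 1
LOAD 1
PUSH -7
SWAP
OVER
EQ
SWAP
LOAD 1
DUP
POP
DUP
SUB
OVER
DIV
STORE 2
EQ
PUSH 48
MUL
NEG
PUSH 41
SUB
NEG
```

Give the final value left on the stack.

41

PUSH 0  → [0]
DUP     → [0, 0]
SWAP    → [0, 0]
PUSH -6 → [0, 0, -6]
SUB     → [0, 6]
DIV     → [0]
STORE 1 → []
LOAD 1  → [0]
PUSH -7 → [0, -7]
SWAP    → [-7, 0]
OVER    → [-7, 0, -7]
EQ      → [-7, 0]
SWAP    → [0, -7]
LOAD 1  → [0, -7, 0]
DUP     → [0, -7, 0, 0]
POP     → [0, -7, 0]
DUP     → [0, -7, 0, 0]
SUB     → [0, -7, 0]
OVER    → [0, -7, 0, -7]
DIV     → [0, -7, 0]
STORE 2 → [0, -7]
EQ      → [0]
PUSH 48 → [0, 48]
MUL     → [0]
NEG     → [0]
PUSH 41 → [0, 41]
SUB     → [-41]
NEG     → [41]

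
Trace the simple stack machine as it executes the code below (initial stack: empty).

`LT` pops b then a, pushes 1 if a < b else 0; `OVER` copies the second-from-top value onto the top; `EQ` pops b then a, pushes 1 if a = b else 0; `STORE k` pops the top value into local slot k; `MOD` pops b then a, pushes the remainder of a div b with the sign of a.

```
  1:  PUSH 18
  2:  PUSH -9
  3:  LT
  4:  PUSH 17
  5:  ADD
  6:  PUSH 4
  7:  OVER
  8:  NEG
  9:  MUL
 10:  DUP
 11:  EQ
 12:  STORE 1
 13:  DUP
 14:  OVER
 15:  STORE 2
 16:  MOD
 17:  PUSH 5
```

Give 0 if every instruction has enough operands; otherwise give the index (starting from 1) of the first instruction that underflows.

0

PUSH 18 → [18]
PUSH -9 → [18, -9]
LT      → [0]
PUSH 17 → [0, 17]
ADD     → [17]
PUSH 4  → [17, 4]
OVER    → [17, 4, 17]
NEG     → [17, 4, -17]
MUL     → [17, -68]
DUP     → [17, -68, -68]
EQ      → [17, 1]
STORE 1 → [17]
DUP     → [17, 17]
OVER    → [17, 17, 17]
STORE 2 → [17, 17]
MOD     → [0]
PUSH 5  → [0, 5]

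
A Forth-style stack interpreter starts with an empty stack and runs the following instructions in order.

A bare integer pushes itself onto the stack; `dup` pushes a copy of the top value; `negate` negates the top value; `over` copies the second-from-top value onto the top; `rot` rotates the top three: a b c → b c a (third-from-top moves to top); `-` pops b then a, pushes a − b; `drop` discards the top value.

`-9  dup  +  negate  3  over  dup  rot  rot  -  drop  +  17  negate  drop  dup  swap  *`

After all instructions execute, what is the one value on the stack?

1296

-9     -> -9
dup    -> -9 -9
+      -> -18
negate -> 18
3      -> 18 3
over   -> 18 3 18
dup    -> 18 3 18 18
rot    -> 18 18 18 3
rot    -> 18 18 3 18
-      -> 18 18 -15
drop   -> 18 18
+      -> 36
17     -> 36 17
negate -> 36 -17
drop   -> 36
dup    -> 36 36
swap   -> 36 36
*      -> 1296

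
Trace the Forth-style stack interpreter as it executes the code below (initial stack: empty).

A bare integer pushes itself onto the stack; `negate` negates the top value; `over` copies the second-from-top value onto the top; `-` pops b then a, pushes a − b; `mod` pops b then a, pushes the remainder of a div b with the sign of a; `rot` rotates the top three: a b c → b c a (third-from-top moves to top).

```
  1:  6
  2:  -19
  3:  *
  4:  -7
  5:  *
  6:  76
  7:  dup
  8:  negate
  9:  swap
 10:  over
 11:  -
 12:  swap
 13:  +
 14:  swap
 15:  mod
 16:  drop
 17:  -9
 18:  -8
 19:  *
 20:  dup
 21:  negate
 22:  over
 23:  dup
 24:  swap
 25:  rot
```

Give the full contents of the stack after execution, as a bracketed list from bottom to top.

6       [6]
-19     [6, -19]
*       [-114]
-7      [-114, -7]
*       [798]
76      [798, 76]
dup     [798, 76, 76]
negate  [798, 76, -76]
swap    [798, -76, 76]
over    [798, -76, 76, -76]
-       [798, -76, 152]
swap    [798, 152, -76]
+       [798, 76]
swap    [76, 798]
mod     [76]
drop    []
-9      [-9]
-8      [-9, -8]
*       [72]
dup     [72, 72]
negate  [72, -72]
over    [72, -72, 72]
dup     [72, -72, 72, 72]
swap    [72, -72, 72, 72]
rot     [72, 72, 72, -72]

[72, 72, 72, -72]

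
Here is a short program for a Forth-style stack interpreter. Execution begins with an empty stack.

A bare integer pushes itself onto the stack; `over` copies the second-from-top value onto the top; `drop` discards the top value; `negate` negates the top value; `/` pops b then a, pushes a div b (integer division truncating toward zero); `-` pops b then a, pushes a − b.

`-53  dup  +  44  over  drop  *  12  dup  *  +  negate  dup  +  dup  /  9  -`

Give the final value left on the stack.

-53     [-53]
dup     [-53, -53]
+       [-106]
44      [-106, 44]
over    [-106, 44, -106]
drop    [-106, 44]
*       [-4664]
12      [-4664, 12]
dup     [-4664, 12, 12]
*       [-4664, 144]
+       [-4520]
negate  [4520]
dup     [4520, 4520]
+       [9040]
dup     [9040, 9040]
/       [1]
9       [1, 9]
-       [-8]

-8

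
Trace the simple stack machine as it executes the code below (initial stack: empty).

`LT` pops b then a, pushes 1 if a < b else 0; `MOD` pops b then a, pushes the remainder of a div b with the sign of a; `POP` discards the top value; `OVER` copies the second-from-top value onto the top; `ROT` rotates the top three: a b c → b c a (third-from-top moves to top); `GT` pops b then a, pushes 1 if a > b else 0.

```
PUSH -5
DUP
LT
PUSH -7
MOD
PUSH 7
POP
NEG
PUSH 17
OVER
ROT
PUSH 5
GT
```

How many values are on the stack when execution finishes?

PUSH -5 -> [-5]
DUP     -> [-5, -5]
LT      -> [0]
PUSH -7 -> [0, -7]
MOD     -> [0]
PUSH 7  -> [0, 7]
POP     -> [0]
NEG     -> [0]
PUSH 17 -> [0, 17]
OVER    -> [0, 17, 0]
ROT     -> [17, 0, 0]
PUSH 5  -> [17, 0, 0, 5]
GT      -> [17, 0, 0]

3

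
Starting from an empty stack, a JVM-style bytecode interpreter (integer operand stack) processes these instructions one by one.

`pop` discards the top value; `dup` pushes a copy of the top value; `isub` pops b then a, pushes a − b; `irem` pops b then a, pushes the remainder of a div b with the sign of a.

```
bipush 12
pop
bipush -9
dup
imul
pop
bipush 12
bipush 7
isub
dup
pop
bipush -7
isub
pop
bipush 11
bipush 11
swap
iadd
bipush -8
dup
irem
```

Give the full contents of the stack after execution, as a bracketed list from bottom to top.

bipush 12 -> [12]
pop       -> []
bipush -9 -> [-9]
dup       -> [-9, -9]
imul      -> [81]
pop       -> []
bipush 12 -> [12]
bipush 7  -> [12, 7]
isub      -> [5]
dup       -> [5, 5]
pop       -> [5]
bipush -7 -> [5, -7]
isub      -> [12]
pop       -> []
bipush 11 -> [11]
bipush 11 -> [11, 11]
swap      -> [11, 11]
iadd      -> [22]
bipush -8 -> [22, -8]
dup       -> [22, -8, -8]
irem      -> [22, 0]

[22, 0]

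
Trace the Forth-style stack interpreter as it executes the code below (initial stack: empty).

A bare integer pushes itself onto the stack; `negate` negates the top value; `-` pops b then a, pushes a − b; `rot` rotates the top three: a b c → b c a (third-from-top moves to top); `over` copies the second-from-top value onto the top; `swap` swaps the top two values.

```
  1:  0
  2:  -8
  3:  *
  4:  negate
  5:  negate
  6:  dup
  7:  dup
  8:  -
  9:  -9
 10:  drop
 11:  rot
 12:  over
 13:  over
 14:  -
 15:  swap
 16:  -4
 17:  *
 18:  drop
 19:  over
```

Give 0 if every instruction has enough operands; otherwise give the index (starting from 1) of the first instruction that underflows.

11

0      : 0
-8     : 0 -8
*      : 0
negate : 0
negate : 0
dup    : 0 0
dup    : 0 0 0
-      : 0 0
-9     : 0 0 -9
drop   : 0 0
rot  — needs 3 operands, stack has 2 → underflow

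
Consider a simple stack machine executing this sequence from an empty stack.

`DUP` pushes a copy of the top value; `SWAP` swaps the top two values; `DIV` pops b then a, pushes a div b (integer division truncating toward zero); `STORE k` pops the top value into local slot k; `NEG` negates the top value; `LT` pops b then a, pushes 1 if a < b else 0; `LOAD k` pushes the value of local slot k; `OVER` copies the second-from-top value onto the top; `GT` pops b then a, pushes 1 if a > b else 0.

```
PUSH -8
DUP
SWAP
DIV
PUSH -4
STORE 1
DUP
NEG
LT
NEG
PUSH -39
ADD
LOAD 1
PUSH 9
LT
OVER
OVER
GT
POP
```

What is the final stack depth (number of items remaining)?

PUSH -8   [-8]
DUP       [-8, -8]
SWAP      [-8, -8]
DIV       [1]
PUSH -4   [1, -4]
STORE 1   [1]
DUP       [1, 1]
NEG       [1, -1]
LT        [0]
NEG       [0]
PUSH -39  [0, -39]
ADD       [-39]
LOAD 1    [-39, -4]
PUSH 9    [-39, -4, 9]
LT        [-39, 1]
OVER      [-39, 1, -39]
OVER      [-39, 1, -39, 1]
GT        [-39, 1, 0]
POP       [-39, 1]

2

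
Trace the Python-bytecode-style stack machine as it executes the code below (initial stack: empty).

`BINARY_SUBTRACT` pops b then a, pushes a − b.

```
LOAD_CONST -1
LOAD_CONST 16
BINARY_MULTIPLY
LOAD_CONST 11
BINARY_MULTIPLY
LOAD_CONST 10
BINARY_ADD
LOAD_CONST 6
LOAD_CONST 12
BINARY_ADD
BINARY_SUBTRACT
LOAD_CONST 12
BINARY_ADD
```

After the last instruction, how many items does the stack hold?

1

LOAD_CONST -1   → [-1]
LOAD_CONST 16   → [-1, 16]
BINARY_MULTIPLY → [-16]
LOAD_CONST 11   → [-16, 11]
BINARY_MULTIPLY → [-176]
LOAD_CONST 10   → [-176, 10]
BINARY_ADD      → [-166]
LOAD_CONST 6    → [-166, 6]
LOAD_CONST 12   → [-166, 6, 12]
BINARY_ADD      → [-166, 18]
BINARY_SUBTRACT → [-184]
LOAD_CONST 12   → [-184, 12]
BINARY_ADD      → [-172]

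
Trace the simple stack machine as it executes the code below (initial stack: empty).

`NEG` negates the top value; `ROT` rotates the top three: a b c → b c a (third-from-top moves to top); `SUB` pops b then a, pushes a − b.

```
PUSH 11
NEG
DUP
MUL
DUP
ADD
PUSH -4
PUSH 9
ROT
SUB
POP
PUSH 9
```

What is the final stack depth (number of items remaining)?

PUSH 11 -> 11
NEG     -> -11
DUP     -> -11 -11
MUL     -> 121
DUP     -> 121 121
ADD     -> 242
PUSH -4 -> 242 -4
PUSH 9  -> 242 -4 9
ROT     -> -4 9 242
SUB     -> -4 -233
POP     -> -4
PUSH 9  -> -4 9

2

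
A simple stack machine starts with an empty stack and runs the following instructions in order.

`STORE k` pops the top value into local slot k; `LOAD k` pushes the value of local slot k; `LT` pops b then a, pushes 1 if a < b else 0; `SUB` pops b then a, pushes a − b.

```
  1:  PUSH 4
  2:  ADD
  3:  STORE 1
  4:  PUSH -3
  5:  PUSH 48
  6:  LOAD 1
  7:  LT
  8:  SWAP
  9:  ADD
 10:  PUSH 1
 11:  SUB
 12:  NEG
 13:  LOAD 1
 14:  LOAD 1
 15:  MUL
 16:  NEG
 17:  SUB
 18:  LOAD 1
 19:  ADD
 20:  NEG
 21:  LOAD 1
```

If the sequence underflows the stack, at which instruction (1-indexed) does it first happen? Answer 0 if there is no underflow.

2

PUSH 4 : [4]
ADD  — needs 2 operands, stack has 1 → underflow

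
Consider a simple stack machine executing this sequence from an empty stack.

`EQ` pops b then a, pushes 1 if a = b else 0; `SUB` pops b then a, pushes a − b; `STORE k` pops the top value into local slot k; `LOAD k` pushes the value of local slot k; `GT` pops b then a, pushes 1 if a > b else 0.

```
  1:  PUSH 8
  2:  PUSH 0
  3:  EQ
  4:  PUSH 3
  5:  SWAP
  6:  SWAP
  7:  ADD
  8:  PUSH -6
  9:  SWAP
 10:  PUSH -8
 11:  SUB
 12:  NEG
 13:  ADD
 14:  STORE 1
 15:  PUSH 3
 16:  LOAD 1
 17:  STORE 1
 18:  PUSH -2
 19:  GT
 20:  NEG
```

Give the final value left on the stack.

-1

PUSH 8  -> 8
PUSH 0  -> 8 0
EQ      -> 0
PUSH 3  -> 0 3
SWAP    -> 3 0
SWAP    -> 0 3
ADD     -> 3
PUSH -6 -> 3 -6
SWAP    -> -6 3
PUSH -8 -> -6 3 -8
SUB     -> -6 11
NEG     -> -6 -11
ADD     -> -17
STORE 1 -> (empty)
PUSH 3  -> 3
LOAD 1  -> 3 -17
STORE 1 -> 3
PUSH -2 -> 3 -2
GT      -> 1
NEG     -> -1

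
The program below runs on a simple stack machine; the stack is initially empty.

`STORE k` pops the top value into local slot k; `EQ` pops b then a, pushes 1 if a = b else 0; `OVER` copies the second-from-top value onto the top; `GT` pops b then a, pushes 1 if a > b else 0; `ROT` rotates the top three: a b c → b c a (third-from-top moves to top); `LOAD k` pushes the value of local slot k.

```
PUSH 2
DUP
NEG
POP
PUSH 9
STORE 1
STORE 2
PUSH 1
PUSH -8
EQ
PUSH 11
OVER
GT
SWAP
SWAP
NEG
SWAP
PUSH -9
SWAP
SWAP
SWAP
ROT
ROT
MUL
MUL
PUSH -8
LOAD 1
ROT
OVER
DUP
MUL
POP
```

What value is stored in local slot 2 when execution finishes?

PUSH 2  -> [2]
DUP     -> [2, 2]
NEG     -> [2, -2]
POP     -> [2]
PUSH 9  -> [2, 9]
STORE 1 -> [2]
STORE 2 -> []
PUSH 1  -> [1]
PUSH -8 -> [1, -8]
EQ      -> [0]
PUSH 11 -> [0, 11]
OVER    -> [0, 11, 0]
GT      -> [0, 1]
SWAP    -> [1, 0]
SWAP    -> [0, 1]
NEG     -> [0, -1]
SWAP    -> [-1, 0]
PUSH -9 -> [-1, 0, -9]
SWAP    -> [-1, -9, 0]
SWAP    -> [-1, 0, -9]
SWAP    -> [-1, -9, 0]
ROT     -> [-9, 0, -1]
ROT     -> [0, -1, -9]
MUL     -> [0, 9]
MUL     -> [0]
PUSH -8 -> [0, -8]
LOAD 1  -> [0, -8, 9]
ROT     -> [-8, 9, 0]
OVER    -> [-8, 9, 0, 9]
DUP     -> [-8, 9, 0, 9, 9]
MUL     -> [-8, 9, 0, 81]
POP     -> [-8, 9, 0]

2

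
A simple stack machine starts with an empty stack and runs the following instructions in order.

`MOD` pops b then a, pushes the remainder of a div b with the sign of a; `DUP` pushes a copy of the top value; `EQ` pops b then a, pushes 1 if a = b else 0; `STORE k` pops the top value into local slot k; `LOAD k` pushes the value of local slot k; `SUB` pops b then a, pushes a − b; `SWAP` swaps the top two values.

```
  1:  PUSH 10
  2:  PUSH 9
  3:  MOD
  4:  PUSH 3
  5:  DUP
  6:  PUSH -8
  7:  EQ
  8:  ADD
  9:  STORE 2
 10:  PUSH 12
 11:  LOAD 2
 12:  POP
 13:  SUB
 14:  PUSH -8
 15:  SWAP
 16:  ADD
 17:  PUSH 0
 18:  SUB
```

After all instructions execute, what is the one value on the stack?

-19

PUSH 10 → 10
PUSH 9  → 10 9
MOD     → 1
PUSH 3  → 1 3
DUP     → 1 3 3
PUSH -8 → 1 3 3 -8
EQ      → 1 3 0
ADD     → 1 3
STORE 2 → 1
PUSH 12 → 1 12
LOAD 2  → 1 12 3
POP     → 1 12
SUB     → -11
PUSH -8 → -11 -8
SWAP    → -8 -11
ADD     → -19
PUSH 0  → -19 0
SUB     → -19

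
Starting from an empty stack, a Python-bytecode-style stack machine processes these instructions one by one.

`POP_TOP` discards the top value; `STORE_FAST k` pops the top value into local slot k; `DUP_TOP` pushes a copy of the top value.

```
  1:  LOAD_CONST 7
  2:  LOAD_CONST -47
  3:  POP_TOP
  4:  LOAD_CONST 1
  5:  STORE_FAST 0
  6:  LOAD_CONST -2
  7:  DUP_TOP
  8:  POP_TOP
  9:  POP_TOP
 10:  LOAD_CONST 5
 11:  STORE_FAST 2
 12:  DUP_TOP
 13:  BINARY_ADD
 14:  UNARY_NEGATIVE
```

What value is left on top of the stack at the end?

LOAD_CONST 7    [7]
LOAD_CONST -47  [7, -47]
POP_TOP         [7]
LOAD_CONST 1    [7, 1]
STORE_FAST 0    [7]
LOAD_CONST -2   [7, -2]
DUP_TOP         [7, -2, -2]
POP_TOP         [7, -2]
POP_TOP         [7]
LOAD_CONST 5    [7, 5]
STORE_FAST 2    [7]
DUP_TOP         [7, 7]
BINARY_ADD      [14]
UNARY_NEGATIVE  [-14]

-14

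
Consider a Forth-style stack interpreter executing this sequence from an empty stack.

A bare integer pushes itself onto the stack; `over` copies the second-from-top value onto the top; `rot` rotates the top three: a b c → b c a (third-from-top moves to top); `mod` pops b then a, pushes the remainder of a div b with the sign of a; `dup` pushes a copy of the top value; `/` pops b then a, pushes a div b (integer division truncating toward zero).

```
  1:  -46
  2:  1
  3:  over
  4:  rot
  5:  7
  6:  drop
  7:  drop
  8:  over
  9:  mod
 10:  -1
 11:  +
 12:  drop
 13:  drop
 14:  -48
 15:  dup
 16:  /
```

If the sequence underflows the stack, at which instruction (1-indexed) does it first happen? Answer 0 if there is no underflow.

-46  : -46
1    : -46 1
over : -46 1 -46
rot  : 1 -46 -46
7    : 1 -46 -46 7
drop : 1 -46 -46
drop : 1 -46
over : 1 -46 1
mod  : 1 0
-1   : 1 0 -1
+    : 1 -1
drop : 1
drop : (empty)
-48  : -48
dup  : -48 -48
/    : 1

0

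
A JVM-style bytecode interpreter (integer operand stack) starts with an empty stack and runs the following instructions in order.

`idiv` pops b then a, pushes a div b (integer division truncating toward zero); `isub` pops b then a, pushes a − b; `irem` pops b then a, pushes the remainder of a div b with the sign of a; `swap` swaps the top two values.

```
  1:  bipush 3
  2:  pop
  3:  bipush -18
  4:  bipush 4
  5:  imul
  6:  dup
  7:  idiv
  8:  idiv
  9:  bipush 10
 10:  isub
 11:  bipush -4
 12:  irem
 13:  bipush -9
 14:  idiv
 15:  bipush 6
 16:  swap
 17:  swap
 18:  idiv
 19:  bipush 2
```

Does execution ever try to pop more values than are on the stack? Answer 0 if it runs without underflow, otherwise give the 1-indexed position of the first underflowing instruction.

8

bipush 3    [3]
pop         []
bipush -18  [-18]
bipush 4    [-18, 4]
imul        [-72]
dup         [-72, -72]
idiv        [1]
idiv  — needs 2 operands, stack has 1 → underflow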